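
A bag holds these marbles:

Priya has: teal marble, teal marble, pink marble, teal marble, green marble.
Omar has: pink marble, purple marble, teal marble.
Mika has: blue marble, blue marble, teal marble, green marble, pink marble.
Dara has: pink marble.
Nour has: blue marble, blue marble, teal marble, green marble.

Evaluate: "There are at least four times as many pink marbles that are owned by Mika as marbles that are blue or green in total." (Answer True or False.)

pink marbles owned by Mika: 1.
marbles that are blue or green: 7.
The claim requires 1 ≥ 4 × 7 = 28, which does not hold.

False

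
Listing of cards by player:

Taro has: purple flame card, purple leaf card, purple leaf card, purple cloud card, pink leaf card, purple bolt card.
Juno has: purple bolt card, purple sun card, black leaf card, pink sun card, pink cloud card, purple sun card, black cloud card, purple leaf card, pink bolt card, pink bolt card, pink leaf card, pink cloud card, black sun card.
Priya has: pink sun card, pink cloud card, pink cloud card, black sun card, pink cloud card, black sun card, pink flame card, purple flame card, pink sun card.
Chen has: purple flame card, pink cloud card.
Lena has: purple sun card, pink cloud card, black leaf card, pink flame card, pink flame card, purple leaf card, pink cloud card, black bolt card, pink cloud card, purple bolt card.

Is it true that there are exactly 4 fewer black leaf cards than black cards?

black leaf cards: 2.
black cards: 7.
The claim requires 7 − 2 (= 5) to equal 4, which does not hold.

False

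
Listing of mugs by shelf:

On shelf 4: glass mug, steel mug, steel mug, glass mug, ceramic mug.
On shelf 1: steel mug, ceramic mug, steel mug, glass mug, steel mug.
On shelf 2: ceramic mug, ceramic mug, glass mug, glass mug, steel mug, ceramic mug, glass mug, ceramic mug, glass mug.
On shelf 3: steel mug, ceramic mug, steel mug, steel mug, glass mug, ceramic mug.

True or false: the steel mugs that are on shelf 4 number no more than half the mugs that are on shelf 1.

There are 2 steel mugs on shelf 4.
There are 5 mugs on shelf 1.
The claim requires 2 × 2 = 4 ≤ 5, which holds.

True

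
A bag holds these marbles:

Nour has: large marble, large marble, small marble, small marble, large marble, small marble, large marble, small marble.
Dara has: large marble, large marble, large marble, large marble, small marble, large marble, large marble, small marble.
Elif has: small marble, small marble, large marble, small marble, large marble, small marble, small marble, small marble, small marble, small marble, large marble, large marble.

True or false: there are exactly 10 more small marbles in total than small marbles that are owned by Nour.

small marbles: 14.
small marbles owned by Nour: 4.
The claim requires 14 − 4 (= 10) to equal 10, which holds.

True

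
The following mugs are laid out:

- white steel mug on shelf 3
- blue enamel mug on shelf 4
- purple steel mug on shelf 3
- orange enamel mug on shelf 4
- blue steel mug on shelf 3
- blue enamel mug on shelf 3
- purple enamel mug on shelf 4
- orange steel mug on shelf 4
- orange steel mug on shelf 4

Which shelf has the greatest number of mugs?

shelf 4

Counts by shelf: shelf 4→5, shelf 3→4.
The maximum is 5, held uniquely by shelf 4.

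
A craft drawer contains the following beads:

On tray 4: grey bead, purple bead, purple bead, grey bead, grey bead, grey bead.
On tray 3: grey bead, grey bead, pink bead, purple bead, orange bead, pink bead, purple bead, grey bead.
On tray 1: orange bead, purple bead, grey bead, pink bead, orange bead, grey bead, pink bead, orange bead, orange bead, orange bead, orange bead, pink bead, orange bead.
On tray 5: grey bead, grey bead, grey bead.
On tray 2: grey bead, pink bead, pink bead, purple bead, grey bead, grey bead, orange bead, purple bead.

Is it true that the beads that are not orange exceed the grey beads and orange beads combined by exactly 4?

There are 29 beads that are not orange.
grey beads: 15; orange beads: 9; combined: 15 + 9 = 24.
The claim requires 29 − 24 (= 5) to equal 4, which does not hold.

False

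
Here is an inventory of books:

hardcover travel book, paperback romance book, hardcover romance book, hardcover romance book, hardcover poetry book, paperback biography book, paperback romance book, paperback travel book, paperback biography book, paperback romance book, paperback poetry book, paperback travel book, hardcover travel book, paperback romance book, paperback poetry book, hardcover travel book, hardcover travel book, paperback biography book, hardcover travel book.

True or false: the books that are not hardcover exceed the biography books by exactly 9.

False

There are 11 books that are not hardcover.
There are 3 biography books.
The claim requires 11 − 3 (= 8) to equal 9, which does not hold.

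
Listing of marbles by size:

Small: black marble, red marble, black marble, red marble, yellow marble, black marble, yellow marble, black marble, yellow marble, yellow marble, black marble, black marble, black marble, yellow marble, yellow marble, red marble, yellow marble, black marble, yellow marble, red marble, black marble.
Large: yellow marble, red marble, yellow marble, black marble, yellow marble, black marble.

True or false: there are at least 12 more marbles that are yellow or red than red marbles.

|marbles that are yellow or red| = 16.
|red marbles| = 5.
The claim requires 16 − 5 = 11 ≥ 12, which does not hold.

False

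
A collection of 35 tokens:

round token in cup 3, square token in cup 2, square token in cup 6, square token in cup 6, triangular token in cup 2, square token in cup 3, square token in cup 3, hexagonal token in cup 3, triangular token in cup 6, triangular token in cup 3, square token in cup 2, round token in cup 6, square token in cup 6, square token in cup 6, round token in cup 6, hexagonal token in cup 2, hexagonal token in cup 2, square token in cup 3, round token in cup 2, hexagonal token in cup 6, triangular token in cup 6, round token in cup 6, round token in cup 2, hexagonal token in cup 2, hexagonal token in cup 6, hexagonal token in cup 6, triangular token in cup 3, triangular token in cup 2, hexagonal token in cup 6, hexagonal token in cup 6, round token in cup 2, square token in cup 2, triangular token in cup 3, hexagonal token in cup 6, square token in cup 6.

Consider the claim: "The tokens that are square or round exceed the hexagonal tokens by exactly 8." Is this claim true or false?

True

tokens that are square or round: 18.
hexagonal tokens: 10.
The claim requires 18 − 10 (= 8) to equal 8, which holds.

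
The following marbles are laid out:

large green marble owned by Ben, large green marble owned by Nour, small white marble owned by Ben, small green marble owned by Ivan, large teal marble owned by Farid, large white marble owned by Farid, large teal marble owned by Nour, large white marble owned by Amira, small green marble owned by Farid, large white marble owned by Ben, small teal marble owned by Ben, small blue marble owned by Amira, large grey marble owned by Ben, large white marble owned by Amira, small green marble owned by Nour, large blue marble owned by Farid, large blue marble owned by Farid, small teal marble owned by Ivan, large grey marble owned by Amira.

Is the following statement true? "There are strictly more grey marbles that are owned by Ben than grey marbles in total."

False

Count of grey marbles owned by Ben: 1.
There are 2 grey marbles.
The claim requires 1 > 2, which does not hold.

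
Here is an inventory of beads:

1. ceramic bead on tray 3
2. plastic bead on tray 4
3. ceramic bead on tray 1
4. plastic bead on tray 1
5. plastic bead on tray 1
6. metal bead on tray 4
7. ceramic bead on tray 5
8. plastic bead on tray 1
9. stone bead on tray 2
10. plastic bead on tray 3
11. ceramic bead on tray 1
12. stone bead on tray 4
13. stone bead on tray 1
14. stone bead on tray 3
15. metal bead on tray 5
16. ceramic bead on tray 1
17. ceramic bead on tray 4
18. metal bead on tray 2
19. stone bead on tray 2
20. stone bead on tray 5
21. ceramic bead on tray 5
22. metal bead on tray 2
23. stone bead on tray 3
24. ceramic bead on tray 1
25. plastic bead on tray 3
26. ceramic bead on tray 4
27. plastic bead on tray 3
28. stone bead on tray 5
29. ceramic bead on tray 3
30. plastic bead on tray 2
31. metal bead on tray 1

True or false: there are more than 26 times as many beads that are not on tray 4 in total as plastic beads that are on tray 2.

beads that are not on tray 4: 26.
plastic beads on tray 2: 1.
The claim requires 26 > 26 × 1 = 26, which does not hold.

False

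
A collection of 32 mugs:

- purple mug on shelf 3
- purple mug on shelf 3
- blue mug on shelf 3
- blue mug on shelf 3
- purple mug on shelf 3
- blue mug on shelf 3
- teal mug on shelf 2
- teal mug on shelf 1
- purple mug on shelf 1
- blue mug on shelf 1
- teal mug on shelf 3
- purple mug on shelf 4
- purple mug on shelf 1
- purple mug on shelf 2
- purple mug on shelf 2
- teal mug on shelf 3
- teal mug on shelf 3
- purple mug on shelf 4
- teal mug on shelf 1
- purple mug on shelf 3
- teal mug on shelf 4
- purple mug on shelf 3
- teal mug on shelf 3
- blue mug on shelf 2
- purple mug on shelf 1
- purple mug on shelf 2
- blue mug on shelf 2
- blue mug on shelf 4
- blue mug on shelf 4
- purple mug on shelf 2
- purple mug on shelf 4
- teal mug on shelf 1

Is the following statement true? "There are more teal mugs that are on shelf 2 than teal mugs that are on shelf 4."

There is 1 teal mug on shelf 2.
There is 1 teal mug on shelf 4.
The claim requires 1 > 1, which does not hold.

False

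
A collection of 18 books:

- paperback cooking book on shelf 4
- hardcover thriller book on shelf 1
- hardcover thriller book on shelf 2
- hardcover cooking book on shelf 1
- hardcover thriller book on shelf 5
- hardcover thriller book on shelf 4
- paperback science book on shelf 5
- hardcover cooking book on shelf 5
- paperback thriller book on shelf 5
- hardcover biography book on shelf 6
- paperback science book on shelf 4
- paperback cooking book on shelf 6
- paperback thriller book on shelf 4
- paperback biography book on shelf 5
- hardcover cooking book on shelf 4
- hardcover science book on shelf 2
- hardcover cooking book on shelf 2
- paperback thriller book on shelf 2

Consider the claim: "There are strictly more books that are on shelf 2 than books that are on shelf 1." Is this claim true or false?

True

There are 4 books on shelf 2.
There are 2 books on shelf 1.
The claim requires 4 > 2, which holds.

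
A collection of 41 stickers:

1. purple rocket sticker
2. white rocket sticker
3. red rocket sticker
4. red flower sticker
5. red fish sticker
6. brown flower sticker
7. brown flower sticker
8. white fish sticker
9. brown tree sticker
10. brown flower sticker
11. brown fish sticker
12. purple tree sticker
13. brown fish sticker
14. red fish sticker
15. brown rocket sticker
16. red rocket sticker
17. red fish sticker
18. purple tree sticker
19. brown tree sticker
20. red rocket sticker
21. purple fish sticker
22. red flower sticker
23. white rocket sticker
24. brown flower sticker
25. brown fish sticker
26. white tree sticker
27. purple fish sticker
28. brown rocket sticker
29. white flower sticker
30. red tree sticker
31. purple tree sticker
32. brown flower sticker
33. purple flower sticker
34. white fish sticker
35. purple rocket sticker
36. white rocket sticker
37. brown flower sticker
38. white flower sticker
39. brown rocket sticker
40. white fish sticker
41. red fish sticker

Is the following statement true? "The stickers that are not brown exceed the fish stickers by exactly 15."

True

|stickers that are not brown| = 27.
|fish stickers| = 12.
The claim requires 27 − 12 (= 15) to equal 15, which holds.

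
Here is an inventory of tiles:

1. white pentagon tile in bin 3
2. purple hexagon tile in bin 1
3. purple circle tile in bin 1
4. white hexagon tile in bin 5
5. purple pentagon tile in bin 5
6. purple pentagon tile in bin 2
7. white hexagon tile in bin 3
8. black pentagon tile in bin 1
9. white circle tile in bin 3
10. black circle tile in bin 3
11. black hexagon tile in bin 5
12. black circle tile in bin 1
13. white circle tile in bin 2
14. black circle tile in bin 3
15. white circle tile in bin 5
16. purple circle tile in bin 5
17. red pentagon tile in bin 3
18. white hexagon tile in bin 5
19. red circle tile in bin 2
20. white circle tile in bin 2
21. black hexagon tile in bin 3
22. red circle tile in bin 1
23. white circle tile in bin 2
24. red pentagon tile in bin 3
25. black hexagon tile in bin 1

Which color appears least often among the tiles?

red

Counts by color: white 9, black 7, purple 5, red 4.
The minimum is 4, held uniquely by red.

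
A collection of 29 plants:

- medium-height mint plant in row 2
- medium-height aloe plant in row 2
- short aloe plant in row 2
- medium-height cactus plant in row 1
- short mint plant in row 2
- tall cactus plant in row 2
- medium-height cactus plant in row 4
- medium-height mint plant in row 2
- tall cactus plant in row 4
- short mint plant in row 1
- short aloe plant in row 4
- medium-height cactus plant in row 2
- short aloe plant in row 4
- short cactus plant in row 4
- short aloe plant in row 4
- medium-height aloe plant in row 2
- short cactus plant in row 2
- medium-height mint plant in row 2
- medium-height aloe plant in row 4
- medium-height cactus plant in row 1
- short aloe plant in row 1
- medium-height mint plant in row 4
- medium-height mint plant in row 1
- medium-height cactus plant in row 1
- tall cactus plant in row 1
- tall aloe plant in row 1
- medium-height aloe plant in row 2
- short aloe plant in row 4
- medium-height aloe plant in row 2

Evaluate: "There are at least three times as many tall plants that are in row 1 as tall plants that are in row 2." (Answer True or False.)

False

There are 2 tall plants in row 1.
There is 1 tall plant in row 2.
The claim requires 2 ≥ 3 × 1 = 3, which does not hold.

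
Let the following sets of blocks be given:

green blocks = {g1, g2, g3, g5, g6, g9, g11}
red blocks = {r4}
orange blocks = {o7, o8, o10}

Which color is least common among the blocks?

Counts by color: green 7, orange 3, red 1.
The minimum is 1, held uniquely by red.

red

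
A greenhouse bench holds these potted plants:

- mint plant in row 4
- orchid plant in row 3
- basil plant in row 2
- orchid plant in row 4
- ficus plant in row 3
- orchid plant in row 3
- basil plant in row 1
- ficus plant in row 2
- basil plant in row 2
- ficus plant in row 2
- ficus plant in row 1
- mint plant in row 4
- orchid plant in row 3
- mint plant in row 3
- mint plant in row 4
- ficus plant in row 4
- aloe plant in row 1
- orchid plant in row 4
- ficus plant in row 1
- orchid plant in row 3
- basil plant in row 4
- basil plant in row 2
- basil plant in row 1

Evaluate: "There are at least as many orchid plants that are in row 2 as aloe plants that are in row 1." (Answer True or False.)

False

orchid plants in row 2: 0.
aloe plants in row 1: 1.
The claim requires 0 ≥ 1, which does not hold.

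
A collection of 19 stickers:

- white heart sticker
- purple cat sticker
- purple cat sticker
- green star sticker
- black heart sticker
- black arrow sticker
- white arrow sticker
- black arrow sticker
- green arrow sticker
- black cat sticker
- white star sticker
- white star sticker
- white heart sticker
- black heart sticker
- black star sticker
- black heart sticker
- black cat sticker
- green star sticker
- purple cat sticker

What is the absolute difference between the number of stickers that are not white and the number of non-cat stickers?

0

stickers that are not white: 14. non-cat stickers: 14.
|14 − 14| = 14 − 14 = 0.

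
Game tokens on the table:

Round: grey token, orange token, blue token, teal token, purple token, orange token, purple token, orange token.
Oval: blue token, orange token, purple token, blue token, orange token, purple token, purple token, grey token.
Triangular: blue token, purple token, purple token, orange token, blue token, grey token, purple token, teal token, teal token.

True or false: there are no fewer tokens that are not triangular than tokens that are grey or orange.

True

There are 16 tokens that are not triangular.
There are 9 tokens that are grey or orange.
The claim requires 16 ≥ 9, which holds.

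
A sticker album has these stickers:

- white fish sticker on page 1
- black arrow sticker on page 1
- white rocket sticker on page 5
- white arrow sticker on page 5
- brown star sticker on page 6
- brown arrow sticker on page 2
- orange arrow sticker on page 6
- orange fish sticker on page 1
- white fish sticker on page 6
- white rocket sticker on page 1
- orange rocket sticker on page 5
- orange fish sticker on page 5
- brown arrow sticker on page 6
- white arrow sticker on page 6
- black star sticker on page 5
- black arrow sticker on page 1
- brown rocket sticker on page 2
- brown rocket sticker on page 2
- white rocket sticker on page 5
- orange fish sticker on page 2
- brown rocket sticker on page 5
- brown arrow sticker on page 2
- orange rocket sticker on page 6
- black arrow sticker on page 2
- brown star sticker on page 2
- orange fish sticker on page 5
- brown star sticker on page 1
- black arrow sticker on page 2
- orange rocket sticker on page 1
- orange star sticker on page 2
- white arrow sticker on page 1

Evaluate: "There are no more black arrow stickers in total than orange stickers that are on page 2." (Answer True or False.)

False

black arrow stickers: 4.
orange stickers on page 2: 2.
The claim requires 4 ≤ 2, which does not hold.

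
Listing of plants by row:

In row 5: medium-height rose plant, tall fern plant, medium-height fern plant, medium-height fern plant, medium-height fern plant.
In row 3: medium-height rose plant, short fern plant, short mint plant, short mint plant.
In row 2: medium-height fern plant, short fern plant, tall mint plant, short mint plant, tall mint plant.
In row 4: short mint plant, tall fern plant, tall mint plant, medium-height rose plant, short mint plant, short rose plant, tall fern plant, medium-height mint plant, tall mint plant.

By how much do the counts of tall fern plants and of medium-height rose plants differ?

0

tall fern plants: 3. medium-height rose plants: 3.
|3 − 3| = 3 − 3 = 0.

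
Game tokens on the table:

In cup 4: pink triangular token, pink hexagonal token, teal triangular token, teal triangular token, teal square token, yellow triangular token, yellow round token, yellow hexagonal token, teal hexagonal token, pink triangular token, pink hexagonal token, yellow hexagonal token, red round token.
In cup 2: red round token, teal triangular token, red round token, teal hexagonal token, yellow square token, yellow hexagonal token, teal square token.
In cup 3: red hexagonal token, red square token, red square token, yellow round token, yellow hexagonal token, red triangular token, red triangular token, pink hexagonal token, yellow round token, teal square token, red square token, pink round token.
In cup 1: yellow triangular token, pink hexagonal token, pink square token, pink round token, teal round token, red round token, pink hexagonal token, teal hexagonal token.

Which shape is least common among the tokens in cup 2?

Counts by shape (restricted to tokens in cup 2): hexagonal 2, square 2, round 2, triangular 1.
The minimum is 1, held uniquely by triangular.

triangular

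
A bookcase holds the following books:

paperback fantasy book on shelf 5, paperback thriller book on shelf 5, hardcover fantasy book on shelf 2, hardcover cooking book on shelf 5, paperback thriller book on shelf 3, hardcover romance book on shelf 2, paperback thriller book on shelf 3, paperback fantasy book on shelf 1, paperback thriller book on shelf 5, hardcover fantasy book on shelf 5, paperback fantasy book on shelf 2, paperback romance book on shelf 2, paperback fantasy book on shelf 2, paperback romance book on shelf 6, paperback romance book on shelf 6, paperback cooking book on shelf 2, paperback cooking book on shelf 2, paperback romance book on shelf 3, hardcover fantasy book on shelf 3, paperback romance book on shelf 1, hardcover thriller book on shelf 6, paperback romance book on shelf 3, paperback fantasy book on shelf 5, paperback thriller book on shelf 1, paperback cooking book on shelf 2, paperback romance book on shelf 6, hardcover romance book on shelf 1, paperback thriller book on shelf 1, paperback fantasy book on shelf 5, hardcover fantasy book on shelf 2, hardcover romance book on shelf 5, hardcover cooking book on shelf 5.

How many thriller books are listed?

7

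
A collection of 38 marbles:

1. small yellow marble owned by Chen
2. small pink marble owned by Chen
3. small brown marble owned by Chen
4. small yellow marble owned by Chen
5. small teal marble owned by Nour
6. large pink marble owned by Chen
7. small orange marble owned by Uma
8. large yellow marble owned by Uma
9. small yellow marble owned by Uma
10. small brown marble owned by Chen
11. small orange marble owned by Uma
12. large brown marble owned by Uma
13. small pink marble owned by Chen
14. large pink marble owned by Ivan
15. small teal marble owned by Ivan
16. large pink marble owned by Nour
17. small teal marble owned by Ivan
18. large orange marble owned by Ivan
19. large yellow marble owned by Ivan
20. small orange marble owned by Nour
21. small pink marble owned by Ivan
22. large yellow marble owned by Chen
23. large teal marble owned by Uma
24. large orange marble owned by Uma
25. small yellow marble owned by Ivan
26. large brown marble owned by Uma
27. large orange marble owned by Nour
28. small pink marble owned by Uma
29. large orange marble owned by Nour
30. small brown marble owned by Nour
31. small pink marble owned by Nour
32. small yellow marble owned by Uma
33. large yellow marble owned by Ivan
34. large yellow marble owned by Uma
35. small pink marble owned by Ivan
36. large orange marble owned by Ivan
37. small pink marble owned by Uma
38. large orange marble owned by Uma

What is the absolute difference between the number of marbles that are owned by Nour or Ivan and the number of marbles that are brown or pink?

marbles owned by Nour or Ivan: 17. marbles that are brown or pink: 15.
|17 − 15| = 17 − 15 = 2.

2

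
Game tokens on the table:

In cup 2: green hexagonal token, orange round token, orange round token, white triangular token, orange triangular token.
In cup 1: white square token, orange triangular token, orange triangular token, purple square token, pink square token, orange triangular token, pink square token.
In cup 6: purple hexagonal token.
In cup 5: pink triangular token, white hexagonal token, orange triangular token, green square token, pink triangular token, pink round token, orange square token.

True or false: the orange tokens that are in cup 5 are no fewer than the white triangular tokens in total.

|orange tokens in cup 5| = 2.
|white triangular tokens| = 1.
The claim requires 2 ≥ 1, which holds.

True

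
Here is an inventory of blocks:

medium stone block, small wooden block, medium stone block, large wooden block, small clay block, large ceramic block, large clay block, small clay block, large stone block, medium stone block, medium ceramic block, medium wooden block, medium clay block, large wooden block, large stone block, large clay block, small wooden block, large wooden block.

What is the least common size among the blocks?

small

Counts by size: large 8, medium 6, small 4.
The minimum is 4, held uniquely by small.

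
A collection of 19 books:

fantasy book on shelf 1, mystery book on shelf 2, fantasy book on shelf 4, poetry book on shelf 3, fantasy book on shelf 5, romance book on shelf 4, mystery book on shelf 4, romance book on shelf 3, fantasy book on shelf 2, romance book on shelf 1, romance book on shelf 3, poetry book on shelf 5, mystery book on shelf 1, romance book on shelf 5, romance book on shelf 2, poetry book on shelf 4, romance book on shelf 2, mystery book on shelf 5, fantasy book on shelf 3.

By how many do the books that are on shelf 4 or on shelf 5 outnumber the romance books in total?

books on shelf 4 or on shelf 5: 8.
romance books: 7.
8 − 7 = 1.

1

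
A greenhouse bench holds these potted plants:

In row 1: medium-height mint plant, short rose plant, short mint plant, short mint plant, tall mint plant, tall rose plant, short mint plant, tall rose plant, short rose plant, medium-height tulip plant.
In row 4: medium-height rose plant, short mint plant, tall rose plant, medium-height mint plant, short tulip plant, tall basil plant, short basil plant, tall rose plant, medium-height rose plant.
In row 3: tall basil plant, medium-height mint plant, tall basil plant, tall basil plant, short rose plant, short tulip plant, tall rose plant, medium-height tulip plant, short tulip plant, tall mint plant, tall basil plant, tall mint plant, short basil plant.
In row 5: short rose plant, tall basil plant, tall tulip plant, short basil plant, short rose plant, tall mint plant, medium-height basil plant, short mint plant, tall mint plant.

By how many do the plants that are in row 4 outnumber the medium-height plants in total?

plants in row 4: 9.
medium-height plants: 8.
9 − 8 = 1.

1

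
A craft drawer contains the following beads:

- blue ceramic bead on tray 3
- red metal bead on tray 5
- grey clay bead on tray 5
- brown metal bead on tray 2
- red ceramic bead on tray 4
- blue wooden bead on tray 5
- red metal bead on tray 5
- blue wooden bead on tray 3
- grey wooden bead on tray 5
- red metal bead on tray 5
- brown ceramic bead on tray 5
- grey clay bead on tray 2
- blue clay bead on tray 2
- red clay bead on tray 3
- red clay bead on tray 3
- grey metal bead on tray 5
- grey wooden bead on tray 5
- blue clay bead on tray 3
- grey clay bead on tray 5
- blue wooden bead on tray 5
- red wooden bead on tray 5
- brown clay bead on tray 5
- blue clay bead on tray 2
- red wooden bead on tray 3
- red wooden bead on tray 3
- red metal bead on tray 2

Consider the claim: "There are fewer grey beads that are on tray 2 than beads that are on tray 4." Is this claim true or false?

False

There is 1 grey bead on tray 2.
There is 1 bead on tray 4.
The claim requires 1 < 1, which does not hold.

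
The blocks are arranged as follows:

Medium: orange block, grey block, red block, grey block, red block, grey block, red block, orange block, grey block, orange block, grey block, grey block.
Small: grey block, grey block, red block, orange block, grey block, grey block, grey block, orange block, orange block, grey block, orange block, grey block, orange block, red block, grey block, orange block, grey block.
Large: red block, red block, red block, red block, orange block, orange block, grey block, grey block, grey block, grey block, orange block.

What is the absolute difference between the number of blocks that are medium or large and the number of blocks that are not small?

blocks that are medium or large: 23. blocks that are not small: 23.
|23 − 23| = 23 − 23 = 0.

0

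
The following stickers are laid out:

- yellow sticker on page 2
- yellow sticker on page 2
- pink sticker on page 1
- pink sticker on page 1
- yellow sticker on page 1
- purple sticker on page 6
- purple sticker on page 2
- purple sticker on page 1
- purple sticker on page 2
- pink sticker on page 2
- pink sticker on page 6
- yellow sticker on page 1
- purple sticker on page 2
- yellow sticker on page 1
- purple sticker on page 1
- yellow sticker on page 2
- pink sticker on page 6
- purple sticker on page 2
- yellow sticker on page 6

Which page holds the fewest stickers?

page 6

Counts by page: page 2→8, page 1→7, page 6→4.
The minimum is 4, held uniquely by page 6.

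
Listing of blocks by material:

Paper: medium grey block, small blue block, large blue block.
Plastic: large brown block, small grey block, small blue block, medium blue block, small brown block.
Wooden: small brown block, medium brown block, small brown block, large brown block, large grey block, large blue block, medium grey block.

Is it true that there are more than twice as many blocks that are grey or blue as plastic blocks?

|blocks that are grey or blue| = 9.
|plastic blocks| = 5.
The claim requires 9 > 2 × 5 = 10, which does not hold.

False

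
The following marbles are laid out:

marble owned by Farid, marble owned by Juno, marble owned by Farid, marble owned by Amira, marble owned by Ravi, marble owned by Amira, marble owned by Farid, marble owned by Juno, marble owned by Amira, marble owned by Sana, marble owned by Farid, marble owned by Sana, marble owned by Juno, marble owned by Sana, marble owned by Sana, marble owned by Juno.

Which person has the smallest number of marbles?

Ravi

Counts by owner: Farid→4, Juno→4, Sana→4, Amira→3, Ravi→1.
The minimum is 1, held uniquely by Ravi.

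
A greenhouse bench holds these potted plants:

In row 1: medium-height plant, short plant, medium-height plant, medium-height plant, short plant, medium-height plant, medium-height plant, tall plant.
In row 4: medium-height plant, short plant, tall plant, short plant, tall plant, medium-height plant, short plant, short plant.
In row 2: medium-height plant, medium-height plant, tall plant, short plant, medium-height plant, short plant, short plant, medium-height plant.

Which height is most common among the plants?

Counts by height: medium-height 11, short 9, tall 4.
The maximum is 11, held uniquely by medium-height.

medium-height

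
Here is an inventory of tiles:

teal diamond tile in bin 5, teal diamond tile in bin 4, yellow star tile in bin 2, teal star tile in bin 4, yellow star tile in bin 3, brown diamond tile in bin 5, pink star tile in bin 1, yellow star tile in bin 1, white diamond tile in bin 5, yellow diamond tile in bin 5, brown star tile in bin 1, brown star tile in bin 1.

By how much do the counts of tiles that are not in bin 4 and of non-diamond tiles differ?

tiles that are not in bin 4: 10. non-diamond tiles: 7.
|10 − 7| = 10 − 7 = 3.

3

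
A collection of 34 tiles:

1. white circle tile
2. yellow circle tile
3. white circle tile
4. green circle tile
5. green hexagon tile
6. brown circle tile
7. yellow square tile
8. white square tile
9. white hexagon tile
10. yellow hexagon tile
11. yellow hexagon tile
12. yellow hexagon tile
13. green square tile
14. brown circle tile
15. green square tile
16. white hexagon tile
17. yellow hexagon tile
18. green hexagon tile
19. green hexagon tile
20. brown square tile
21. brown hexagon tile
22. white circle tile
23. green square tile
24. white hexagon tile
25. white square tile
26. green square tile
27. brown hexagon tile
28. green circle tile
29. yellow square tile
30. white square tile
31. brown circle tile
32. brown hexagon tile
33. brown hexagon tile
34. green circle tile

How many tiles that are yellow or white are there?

white: 9; yellow: 7; together 9 + 7 = 16.

16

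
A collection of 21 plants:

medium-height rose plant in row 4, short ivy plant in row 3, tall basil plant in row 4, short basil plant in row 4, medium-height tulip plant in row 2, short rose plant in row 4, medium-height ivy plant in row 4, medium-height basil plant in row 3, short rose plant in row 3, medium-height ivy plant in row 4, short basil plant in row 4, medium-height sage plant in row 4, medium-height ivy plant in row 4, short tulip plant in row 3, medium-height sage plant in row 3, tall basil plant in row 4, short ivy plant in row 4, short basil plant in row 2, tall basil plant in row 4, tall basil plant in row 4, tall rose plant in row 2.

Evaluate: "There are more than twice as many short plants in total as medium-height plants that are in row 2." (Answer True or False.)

short plants: 8.
medium-height plants in row 2: 1.
The claim requires 8 > 2 × 1 = 2, which holds.

True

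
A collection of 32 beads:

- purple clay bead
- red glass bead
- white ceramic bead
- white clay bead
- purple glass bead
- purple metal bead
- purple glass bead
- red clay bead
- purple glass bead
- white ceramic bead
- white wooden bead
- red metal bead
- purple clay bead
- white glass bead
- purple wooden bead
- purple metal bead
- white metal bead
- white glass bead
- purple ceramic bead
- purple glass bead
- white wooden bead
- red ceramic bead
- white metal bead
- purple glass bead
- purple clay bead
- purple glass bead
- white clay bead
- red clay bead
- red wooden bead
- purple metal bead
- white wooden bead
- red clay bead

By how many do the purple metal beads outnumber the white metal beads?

1

purple metal beads: 3.
white metal beads: 2.
3 − 2 = 1.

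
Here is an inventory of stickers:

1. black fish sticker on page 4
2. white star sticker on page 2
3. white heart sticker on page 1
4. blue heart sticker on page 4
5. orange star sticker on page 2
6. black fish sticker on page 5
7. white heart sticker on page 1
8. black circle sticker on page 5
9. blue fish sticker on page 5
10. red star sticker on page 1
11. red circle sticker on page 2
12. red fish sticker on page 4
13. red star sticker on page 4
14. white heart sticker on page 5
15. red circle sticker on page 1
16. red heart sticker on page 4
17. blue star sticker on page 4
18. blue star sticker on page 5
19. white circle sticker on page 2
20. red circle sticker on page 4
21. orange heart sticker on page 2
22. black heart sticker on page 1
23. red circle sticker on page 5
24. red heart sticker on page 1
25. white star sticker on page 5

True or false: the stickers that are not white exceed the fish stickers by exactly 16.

|stickers that are not white| = 19.
|fish stickers| = 4.
The claim requires 19 − 4 (= 15) to equal 16, which does not hold.

False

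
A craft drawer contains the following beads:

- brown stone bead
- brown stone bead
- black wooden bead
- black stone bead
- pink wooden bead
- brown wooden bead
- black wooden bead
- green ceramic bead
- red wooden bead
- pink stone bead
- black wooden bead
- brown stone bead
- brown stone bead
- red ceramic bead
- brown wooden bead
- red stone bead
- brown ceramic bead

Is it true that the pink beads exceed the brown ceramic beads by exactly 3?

|pink beads| = 2.
|brown ceramic beads| = 1.
The claim requires 2 − 1 (= 1) to equal 3, which does not hold.

False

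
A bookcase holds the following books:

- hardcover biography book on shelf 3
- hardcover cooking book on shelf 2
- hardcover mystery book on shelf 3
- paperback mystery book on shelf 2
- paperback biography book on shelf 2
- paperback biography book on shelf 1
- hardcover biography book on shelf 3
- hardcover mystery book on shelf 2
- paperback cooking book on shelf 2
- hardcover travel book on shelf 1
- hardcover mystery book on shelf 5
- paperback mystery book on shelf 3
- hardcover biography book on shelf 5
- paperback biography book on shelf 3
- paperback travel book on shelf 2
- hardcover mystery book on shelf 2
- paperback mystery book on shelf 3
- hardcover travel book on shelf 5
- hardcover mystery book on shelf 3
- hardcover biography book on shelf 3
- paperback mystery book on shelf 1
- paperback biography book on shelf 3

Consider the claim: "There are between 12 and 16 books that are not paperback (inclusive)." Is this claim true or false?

True

There are 12 books that are not paperback.
The claim requires 12 ≤ 12 ≤ 16, which holds.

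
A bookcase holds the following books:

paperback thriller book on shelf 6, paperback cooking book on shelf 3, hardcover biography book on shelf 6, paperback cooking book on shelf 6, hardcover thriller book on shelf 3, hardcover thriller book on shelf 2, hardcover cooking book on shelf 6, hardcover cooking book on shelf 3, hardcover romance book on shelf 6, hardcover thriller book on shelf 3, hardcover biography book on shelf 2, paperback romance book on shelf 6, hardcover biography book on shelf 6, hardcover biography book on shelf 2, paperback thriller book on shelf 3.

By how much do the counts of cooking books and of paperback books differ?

1

cooking books: 4. paperback books: 5.
|4 − 5| = 5 − 4 = 1.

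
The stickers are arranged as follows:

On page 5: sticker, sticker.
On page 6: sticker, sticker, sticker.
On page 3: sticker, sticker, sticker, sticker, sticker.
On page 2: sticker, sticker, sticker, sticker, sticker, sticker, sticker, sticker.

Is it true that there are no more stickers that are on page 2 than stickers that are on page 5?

False

There are 8 stickers on page 2.
There are 2 stickers on page 5.
The claim requires 8 ≤ 2, which does not hold.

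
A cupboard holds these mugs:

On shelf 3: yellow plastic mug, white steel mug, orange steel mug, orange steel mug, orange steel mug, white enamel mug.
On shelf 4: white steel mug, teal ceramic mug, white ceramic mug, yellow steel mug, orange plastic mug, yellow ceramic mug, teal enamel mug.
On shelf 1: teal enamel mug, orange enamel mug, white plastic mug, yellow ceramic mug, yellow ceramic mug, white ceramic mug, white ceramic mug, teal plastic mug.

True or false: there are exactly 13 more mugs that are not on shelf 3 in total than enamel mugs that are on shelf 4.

There are 15 mugs that are not on shelf 3.
There is 1 enamel mug on shelf 4.
The claim requires 15 − 1 (= 14) to equal 13, which does not hold.

False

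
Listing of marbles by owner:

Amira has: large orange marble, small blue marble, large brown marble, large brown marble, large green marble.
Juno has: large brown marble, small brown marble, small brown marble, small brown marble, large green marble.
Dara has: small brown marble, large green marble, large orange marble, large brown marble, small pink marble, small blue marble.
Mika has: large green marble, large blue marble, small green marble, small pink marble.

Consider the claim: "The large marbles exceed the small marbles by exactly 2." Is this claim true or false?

large marbles: 11.
small marbles: 9.
The claim requires 11 − 9 (= 2) to equal 2, which holds.

True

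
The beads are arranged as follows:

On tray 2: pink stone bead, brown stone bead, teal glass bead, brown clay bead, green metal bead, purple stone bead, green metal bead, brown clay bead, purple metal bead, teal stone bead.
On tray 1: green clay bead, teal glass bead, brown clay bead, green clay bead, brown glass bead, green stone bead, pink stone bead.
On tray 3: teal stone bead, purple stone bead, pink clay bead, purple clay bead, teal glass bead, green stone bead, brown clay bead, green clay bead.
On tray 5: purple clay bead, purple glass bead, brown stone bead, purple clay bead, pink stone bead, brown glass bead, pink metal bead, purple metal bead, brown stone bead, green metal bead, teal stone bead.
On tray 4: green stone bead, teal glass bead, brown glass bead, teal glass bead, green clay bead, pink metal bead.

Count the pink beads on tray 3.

1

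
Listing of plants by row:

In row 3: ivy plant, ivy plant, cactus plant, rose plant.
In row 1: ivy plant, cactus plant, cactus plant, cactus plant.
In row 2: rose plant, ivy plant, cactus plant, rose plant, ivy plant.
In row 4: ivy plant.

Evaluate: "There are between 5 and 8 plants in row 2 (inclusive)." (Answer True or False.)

|plants in row 2| = 5.
The claim requires 5 ≤ 5 ≤ 8, which holds.

True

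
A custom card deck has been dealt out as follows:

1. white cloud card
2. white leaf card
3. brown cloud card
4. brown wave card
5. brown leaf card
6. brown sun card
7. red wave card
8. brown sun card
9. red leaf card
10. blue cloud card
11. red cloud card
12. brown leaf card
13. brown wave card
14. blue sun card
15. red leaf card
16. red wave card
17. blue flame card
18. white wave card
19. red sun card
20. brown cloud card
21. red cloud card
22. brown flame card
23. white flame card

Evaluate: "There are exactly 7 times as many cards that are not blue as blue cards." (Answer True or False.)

|cards that are not blue| = 20.
|blue cards| = 3.
The claim requires 20 = 7 × 3 = 21, which does not hold.

False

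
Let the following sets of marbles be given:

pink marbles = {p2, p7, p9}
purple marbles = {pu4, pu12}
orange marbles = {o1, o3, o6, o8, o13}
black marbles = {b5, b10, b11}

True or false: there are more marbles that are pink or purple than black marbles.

True

marbles that are pink or purple: 5.
black marbles: 3.
The claim requires 5 > 3, which holds.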